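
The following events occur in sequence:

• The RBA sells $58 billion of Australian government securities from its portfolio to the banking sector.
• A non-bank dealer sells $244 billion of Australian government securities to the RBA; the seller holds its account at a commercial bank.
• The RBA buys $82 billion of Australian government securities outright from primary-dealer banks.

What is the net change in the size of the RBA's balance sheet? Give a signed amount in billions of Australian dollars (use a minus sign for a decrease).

RBA balance sheet:
  Assets:      Securities +$268B
  Liabilities: Bank reserves +$268B
Commercial banking system:
  Assets:      Reserves at CB +$268B, Securities −$24B
  Liabilities: Checkable deposits +$244B
Change in total RBA assets = +$268 billion.

+$268 billion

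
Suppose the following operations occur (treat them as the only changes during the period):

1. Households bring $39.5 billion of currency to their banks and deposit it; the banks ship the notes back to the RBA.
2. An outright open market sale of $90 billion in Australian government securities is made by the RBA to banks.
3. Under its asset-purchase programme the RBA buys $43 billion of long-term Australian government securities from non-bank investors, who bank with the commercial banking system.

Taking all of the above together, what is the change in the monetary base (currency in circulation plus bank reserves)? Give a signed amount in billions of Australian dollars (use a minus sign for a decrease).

-$47 billion

RBA balance sheet:
  Assets:      Securities −$47B
  Liabilities: Bank reserves −$7.5B, Currency in circulation −$39.5B
Monetary base = currency + reserves: −$39.5B + (−$7.5B) = -$47 billion.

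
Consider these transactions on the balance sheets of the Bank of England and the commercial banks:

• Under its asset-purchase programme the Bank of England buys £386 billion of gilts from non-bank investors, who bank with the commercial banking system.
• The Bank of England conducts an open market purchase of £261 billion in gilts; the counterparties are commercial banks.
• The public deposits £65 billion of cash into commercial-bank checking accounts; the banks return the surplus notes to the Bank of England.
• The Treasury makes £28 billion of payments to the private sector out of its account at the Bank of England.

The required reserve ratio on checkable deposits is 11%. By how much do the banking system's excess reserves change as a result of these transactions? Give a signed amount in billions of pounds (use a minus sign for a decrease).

+£687.31 billion

Asset purchase (from non-banks) £386 billion: reserves +£386B, deposits +£386B.
OMO purchase (from banks) £261 billion: reserves +£261B, deposits 0.
Currency deposit £65 billion: reserves +£65B, deposits +£65B.
Government spending £28 billion: reserves +£28B, deposits +£28B.
Totals: Δreserves = +£740B, Δdeposits = +£479B.
Δrequired reserves = 11% × +£479B = +£52.69B.
Δexcess reserves = Δreserves − Δrequired = +£740B − (+£52.69B) = +£687.31 billion.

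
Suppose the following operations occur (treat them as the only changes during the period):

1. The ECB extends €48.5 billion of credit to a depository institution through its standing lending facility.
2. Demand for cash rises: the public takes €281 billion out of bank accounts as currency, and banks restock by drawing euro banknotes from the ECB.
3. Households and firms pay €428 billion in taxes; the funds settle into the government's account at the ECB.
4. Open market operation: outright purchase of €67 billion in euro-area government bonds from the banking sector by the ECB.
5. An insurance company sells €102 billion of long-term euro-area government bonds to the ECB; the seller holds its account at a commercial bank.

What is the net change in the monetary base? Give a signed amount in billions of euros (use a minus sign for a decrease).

-€210.5 billion

Discount-window loan €48.5 billion: ECB balance sheet expands → +€48.5B.
Currency withdrawal €281 billion: just a shift between currency and reserves — both are base money → 0.
Government account inflow €428 billion: reserves shift to a non-base liability → −€428B.
OMO purchase (from banks) €67 billion: ECB balance sheet expands → +€67B.
Asset purchase (from non-banks) €102 billion: ECB balance sheet expands → +€102B.
Net: 48.5 + 0 − 428 + 67 + 102 = -€210.5 billion.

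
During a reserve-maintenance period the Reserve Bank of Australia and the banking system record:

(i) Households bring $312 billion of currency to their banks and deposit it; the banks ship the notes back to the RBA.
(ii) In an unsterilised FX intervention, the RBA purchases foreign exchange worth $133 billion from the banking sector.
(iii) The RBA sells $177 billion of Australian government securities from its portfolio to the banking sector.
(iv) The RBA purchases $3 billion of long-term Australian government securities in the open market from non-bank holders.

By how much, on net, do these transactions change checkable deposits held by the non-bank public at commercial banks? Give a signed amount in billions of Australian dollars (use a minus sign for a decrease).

Currency deposit $312 billion: non-bank counterparties' bank balances rise → +$312B.
FX purchase $133 billion: the counterparty is a bank, so public deposits are unchanged → 0.
OMO sale (to banks) $177 billion: the counterparty is a bank, so public deposits are unchanged → 0.
Asset purchase (from non-banks) $3 billion: non-bank counterparties' bank balances rise → +$3B.
Net: 312 + 0 + 0 + 3 = +$315 billion.

+$315 billion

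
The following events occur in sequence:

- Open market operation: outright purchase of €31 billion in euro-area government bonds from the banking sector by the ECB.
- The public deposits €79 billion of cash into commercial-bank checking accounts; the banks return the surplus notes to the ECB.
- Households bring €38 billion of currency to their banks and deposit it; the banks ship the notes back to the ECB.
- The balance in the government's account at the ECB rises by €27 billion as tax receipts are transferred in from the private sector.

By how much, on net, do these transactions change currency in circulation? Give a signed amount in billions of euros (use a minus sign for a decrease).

-€117 billion

OMO purchase (from banks) €31 billion: no currency enters or leaves circulation → 0.
Currency deposit €79 billion: notes return to the central bank → −€79B.
Currency deposit €38 billion: notes return to the central bank → −€38B.
Government account inflow €27 billion: no currency enters or leaves circulation → 0.
Net: 0 − 79 − 38 + 0 = -€117 billion.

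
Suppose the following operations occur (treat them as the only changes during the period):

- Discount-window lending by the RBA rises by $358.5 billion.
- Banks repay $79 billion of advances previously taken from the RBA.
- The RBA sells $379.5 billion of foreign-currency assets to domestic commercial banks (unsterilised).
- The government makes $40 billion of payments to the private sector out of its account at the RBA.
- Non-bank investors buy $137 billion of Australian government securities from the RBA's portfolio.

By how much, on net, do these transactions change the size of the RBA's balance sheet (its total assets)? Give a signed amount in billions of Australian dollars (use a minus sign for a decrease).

RBA balance sheet:
  Assets:      Securities −$137B, Loans to banks +$279.5B, Foreign assets −$379.5B
  Liabilities: Bank reserves −$197B, Government deposits −$40B
Change in total RBA assets = -$237 billion.

-$237 billion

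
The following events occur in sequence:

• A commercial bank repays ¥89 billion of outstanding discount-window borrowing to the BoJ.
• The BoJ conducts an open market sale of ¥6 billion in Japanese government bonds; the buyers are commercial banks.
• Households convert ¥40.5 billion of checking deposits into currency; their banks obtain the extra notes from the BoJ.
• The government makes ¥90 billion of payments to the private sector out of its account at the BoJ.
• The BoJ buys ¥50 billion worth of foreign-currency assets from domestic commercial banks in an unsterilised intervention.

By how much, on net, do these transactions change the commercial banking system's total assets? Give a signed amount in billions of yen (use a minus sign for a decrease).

-¥39.5 billion

Discount-window repayment ¥89 billion: bank balance sheets shrink → −¥89B.
OMO sale (to banks) ¥6 billion: just an asset swap on bank balance sheets → 0.
Currency withdrawal ¥40.5 billion: bank balance sheets shrink → −¥40.5B.
Government spending ¥90 billion: bank balance sheets expand → +¥90B.
FX purchase ¥50 billion: just an asset swap on bank balance sheets → 0.
Net: −89 + 0 − 40.5 + 90 + 0 = -¥39.5 billion.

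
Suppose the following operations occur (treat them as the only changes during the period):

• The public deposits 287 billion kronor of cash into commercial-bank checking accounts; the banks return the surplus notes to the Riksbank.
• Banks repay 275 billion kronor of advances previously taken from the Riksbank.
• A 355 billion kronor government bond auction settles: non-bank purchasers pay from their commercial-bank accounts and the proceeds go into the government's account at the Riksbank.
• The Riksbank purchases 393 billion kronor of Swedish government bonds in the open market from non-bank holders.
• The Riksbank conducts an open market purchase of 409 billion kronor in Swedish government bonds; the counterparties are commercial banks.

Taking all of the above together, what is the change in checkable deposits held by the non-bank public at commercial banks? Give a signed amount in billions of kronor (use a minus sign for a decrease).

Currency deposit 287 billion kronor: non-bank counterparties' bank balances rise → +287B.
Discount-window repayment 275 billion kronor: the counterparty is a bank, so public deposits are unchanged → 0.
Government account inflow 355 billion kronor: non-bank counterparties' bank balances fall → −355B.
Asset purchase (from non-banks) 393 billion kronor: non-bank counterparties' bank balances rise → +393B.
OMO purchase (from banks) 409 billion kronor: the counterparty is a bank, so public deposits are unchanged → 0.
Net: 287 + 0 − 355 + 393 + 0 = +325 billion.

+325 billion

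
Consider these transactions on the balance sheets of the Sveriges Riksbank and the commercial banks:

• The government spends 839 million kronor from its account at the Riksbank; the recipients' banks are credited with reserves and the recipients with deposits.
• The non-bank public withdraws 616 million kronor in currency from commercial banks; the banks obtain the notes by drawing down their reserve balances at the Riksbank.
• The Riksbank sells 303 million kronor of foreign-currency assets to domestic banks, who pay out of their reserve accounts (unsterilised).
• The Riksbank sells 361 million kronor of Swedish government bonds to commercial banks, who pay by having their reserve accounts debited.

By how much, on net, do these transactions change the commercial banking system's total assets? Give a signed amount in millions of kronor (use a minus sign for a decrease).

+223 million

Riksbank balance sheet:
  Assets:      Securities −361M, Foreign assets −303M
  Liabilities: Bank reserves −441M, Currency in circulation +616M, Government deposits −839M
Commercial banking system:
  Assets:      Reserves at CB −441M, Securities +361M, Foreign assets +303M
  Liabilities: Checkable deposits +223M
Change in total bank assets = +223 million.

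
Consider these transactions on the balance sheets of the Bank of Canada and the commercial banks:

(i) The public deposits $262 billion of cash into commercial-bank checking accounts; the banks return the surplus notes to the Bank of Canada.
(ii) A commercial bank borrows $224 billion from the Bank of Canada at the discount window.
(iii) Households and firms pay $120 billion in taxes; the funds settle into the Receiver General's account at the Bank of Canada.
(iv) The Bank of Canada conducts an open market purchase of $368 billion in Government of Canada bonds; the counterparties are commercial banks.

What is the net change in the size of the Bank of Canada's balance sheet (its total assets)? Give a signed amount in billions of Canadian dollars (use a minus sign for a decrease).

+$592 billion

Currency deposit $262 billion: only the composition of liabilities changes → 0.
Discount-window loan $224 billion: a Bank of Canada asset is acquired → +$224B.
Government account inflow $120 billion: only the composition of liabilities changes → 0.
OMO purchase (from banks) $368 billion: a Bank of Canada asset is acquired → +$368B.
Net: 0 + 224 + 0 + 368 = +$592 billion.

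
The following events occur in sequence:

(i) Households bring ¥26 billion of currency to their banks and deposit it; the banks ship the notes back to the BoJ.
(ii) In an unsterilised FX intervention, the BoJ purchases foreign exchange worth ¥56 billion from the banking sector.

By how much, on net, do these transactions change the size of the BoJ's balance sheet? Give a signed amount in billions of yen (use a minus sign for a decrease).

+¥56 billion

BoJ balance sheet:
  Assets:      Foreign assets +¥56B
  Liabilities: Bank reserves +¥82B, Currency in circulation −¥26B
Change in total BoJ assets = +¥56 billion.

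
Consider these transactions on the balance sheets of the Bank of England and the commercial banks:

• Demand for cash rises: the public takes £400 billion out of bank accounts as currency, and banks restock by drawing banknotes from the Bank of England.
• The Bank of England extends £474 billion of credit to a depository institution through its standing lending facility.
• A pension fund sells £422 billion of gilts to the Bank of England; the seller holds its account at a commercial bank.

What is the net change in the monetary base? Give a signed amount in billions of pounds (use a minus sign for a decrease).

+£896 billion

Bank of England balance sheet:
  Assets:      Securities +£422B, Loans to banks +£474B
  Liabilities: Bank reserves +£496B, Currency in circulation +£400B
Monetary base = currency + reserves: +£400B + (+£496B) = +£896 billion.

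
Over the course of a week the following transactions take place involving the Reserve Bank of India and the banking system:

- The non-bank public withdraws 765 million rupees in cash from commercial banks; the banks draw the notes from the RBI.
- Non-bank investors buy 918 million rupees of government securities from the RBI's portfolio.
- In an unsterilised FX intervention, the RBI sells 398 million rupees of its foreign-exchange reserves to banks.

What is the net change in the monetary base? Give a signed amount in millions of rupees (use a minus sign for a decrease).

Currency withdrawal 765 million rupees: just a shift between currency and reserves — both are base money → 0.
Asset sale (to non-banks) 918 million rupees: RBI balance sheet contracts → −918M.
FX sale 398 million rupees: RBI balance sheet contracts → −398M.
Net: 0 − 918 − 398 = -1316 million.

-1316 million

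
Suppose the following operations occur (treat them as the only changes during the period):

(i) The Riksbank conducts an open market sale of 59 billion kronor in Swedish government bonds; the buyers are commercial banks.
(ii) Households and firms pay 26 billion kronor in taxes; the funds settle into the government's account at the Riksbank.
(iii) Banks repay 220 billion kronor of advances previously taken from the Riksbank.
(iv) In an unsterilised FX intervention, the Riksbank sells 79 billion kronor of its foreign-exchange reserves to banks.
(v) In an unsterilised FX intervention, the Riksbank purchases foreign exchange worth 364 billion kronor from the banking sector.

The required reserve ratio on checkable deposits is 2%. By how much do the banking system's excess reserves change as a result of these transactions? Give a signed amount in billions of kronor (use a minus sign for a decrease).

OMO sale (to banks) 59 billion kronor: reserves −59B, deposits 0.
Government account inflow 26 billion kronor: reserves −26B, deposits −26B.
Discount-window repayment 220 billion kronor: reserves −220B, deposits 0.
FX sale 79 billion kronor: reserves −79B, deposits 0.
FX purchase 364 billion kronor: reserves +364B, deposits 0.
Totals: Δreserves = −20B, Δdeposits = −26B.
Δrequired reserves = 2% × −26B = −0.52B.
Δexcess reserves = Δreserves − Δrequired = −20B − (−0.52B) = -19.48 billion.

-19.48 billion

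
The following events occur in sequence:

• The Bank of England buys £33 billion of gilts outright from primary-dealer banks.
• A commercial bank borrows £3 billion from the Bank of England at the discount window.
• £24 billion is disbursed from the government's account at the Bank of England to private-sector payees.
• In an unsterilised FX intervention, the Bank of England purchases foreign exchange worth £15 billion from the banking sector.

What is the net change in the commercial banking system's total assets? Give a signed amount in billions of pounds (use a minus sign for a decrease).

+£27 billion

Bank of England balance sheet:
  Assets:      Securities +£33B, Loans to banks +£3B, Foreign assets +£15B
  Liabilities: Bank reserves +£75B, Government deposits −£24B
Commercial banking system:
  Assets:      Reserves at CB +£75B, Securities −£33B, Foreign assets −£15B
  Liabilities: Checkable deposits +£24B, Borrowings from CB +£3B
Change in total bank assets = +£27 billion.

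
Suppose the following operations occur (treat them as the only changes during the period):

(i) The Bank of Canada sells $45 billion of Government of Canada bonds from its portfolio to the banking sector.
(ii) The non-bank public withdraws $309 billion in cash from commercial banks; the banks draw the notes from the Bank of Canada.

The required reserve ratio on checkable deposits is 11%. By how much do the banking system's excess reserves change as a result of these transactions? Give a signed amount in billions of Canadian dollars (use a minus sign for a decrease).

-$320.01 billion

OMO sale (to banks) $45 billion: reserves −$45B, deposits 0.
Currency withdrawal $309 billion: reserves −$309B, deposits −$309B.
Totals: Δreserves = −$354B, Δdeposits = −$309B.
Δrequired reserves = 11% × −$309B = −$33.99B.
Δexcess reserves = Δreserves − Δrequired = −$354B − (−$33.99B) = -$320.01 billion.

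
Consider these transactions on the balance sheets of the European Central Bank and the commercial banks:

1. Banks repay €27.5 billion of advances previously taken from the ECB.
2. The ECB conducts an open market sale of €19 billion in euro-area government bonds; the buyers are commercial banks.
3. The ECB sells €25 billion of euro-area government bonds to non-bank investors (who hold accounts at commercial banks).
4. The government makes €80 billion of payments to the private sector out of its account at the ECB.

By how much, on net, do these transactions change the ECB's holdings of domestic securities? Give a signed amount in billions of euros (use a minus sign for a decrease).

-€44 billion

ECB balance sheet:
  Assets:      Securities −€44B, Loans to banks −€27.5B
  Liabilities: Bank reserves +€8.5B, Government deposits −€80B
Commercial banking system:
  Assets:      Reserves at CB +€8.5B, Securities +€19B
  Liabilities: Checkable deposits +€55B, Borrowings from CB −€27.5B
So the change in the ECB's holdings of domestic securities is -€44 billion.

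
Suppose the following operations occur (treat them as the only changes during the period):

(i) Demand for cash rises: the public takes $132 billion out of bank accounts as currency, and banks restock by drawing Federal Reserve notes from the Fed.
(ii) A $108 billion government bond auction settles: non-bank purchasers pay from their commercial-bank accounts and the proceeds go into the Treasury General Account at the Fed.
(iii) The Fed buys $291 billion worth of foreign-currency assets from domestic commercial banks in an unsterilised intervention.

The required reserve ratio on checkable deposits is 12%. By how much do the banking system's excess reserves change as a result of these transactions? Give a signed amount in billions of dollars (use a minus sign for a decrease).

Currency withdrawal $132 billion: reserves −$132B, deposits −$132B.
Government account inflow $108 billion: reserves −$108B, deposits −$108B.
FX purchase $291 billion: reserves +$291B, deposits 0.
Totals: Δreserves = +$51B, Δdeposits = −$240B.
Δrequired reserves = 12% × −$240B = −$28.8B.
Δexcess reserves = Δreserves − Δrequired = +$51B − (−$28.8B) = +$79.8 billion.

+$79.8 billion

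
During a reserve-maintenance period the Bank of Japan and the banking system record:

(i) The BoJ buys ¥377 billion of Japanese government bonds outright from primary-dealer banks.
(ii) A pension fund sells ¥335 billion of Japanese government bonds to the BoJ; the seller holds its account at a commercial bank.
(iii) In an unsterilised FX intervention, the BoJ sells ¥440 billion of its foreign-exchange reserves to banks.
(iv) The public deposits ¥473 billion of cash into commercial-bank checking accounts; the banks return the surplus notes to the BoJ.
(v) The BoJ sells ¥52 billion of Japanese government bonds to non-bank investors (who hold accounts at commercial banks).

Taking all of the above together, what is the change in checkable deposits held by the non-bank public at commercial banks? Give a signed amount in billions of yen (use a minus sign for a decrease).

BoJ balance sheet:
  Assets:      Securities +¥660B, Foreign assets −¥440B
  Liabilities: Bank reserves +¥693B, Currency in circulation −¥473B
Commercial banking system:
  Assets:      Reserves at CB +¥693B, Securities −¥377B, Foreign assets +¥440B
  Liabilities: Checkable deposits +¥756B
So the change in checkable deposits held by the non-bank public at commercial banks is +¥756 billion.

+¥756 billion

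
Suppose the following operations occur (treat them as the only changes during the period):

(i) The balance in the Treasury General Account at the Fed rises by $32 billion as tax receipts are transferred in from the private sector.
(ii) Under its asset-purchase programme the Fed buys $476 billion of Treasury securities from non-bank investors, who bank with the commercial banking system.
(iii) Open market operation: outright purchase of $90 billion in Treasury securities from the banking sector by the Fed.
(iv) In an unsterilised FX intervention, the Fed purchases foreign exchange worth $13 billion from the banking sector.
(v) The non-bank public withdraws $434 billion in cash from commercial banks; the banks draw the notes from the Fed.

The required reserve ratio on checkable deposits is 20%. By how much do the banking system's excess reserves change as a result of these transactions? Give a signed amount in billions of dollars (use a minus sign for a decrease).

+$111 billion

Government account inflow $32 billion: reserves −$32B, deposits −$32B.
Asset purchase (from non-banks) $476 billion: reserves +$476B, deposits +$476B.
OMO purchase (from banks) $90 billion: reserves +$90B, deposits 0.
FX purchase $13 billion: reserves +$13B, deposits 0.
Currency withdrawal $434 billion: reserves −$434B, deposits −$434B.
Totals: Δreserves = +$113B, Δdeposits = +$10B.
Δrequired reserves = 20% × +$10B = +$2B.
Δexcess reserves = Δreserves − Δrequired = +$113B − (+$2B) = +$111 billion.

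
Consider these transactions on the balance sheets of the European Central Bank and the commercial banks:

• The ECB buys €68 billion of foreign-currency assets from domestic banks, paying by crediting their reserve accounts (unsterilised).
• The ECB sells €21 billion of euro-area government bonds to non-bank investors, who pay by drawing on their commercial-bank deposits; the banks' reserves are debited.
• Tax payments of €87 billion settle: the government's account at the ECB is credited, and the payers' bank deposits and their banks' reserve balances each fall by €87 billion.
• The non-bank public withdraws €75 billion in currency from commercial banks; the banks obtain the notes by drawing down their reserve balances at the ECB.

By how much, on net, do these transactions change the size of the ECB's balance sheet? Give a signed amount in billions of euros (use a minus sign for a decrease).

FX purchase €68 billion: an ECB asset is acquired → +€68B.
Asset sale (to non-banks) €21 billion: an ECB asset is shed → −€21B.
Government account inflow €87 billion: only the composition of liabilities changes → 0.
Currency withdrawal €75 billion: only the composition of liabilities changes → 0.
Net: 68 − 21 + 0 + 0 = +€47 billion.

+€47 billion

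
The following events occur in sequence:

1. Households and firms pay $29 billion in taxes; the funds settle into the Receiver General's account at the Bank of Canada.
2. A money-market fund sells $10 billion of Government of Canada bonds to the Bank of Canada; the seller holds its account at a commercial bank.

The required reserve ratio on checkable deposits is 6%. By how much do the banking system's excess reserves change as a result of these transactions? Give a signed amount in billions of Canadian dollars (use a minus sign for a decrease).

-$17.86 billion

Government account inflow $29 billion: reserves −$29B, deposits −$29B.
Asset purchase (from non-banks) $10 billion: reserves +$10B, deposits +$10B.
Totals: Δreserves = −$19B, Δdeposits = −$19B.
Δrequired reserves = 6% × −$19B = −$1.14B.
Δexcess reserves = Δreserves − Δrequired = −$19B − (−$1.14B) = -$17.86 billion.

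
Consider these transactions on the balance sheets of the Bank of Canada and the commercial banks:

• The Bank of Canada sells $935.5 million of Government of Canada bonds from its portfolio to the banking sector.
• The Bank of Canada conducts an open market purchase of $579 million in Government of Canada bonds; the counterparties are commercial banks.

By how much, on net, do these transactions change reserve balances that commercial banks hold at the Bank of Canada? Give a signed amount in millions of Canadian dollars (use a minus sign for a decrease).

-$356.5 million

OMO sale (to banks) $935.5 million: the buying banks pay out of their reserve balances → −$935.5M.
OMO purchase (from banks) $579 million: the Bank of Canada pays by crediting reserve accounts → +$579M.
Net: −935.5 + 579 = -$356.5 million.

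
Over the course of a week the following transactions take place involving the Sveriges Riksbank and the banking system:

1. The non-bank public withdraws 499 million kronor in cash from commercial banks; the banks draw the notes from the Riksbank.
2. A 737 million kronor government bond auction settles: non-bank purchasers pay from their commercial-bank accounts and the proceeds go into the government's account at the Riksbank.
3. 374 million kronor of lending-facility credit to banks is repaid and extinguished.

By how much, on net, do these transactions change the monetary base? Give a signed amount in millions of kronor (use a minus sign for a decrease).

Currency withdrawal 499 million kronor: just a shift between currency and reserves — both are base money → 0.
Government account inflow 737 million kronor: reserves shift to a non-base liability → −737M.
Discount-window repayment 374 million kronor: Riksbank balance sheet contracts → −374M.
Net: 0 − 737 − 374 = -1111 million.

-1111 million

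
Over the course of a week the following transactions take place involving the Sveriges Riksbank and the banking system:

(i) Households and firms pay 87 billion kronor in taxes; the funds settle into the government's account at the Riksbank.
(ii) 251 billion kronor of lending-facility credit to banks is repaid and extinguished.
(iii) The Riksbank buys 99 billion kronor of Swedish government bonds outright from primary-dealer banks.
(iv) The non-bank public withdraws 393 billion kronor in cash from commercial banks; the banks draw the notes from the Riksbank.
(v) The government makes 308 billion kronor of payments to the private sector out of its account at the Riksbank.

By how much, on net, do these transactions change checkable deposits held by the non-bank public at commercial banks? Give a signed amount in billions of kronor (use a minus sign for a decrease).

Riksbank balance sheet:
  Assets:      Securities +99B, Loans to banks −251B
  Liabilities: Bank reserves −324B, Currency in circulation +393B, Government deposits −221B
Commercial banking system:
  Assets:      Reserves at CB −324B, Securities −99B
  Liabilities: Checkable deposits −172B, Borrowings from CB −251B
So the change in checkable deposits held by the non-bank public at commercial banks is -172 billion.

-172 billion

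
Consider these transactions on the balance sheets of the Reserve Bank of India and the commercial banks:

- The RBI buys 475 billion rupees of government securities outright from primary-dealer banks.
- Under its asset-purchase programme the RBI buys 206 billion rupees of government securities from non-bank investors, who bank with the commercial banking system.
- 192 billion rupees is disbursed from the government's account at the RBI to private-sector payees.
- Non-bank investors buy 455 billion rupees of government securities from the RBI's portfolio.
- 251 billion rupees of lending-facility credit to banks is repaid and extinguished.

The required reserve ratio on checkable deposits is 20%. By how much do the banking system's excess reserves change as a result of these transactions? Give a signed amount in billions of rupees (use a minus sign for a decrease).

OMO purchase (from banks) 475 billion rupees: reserves +475B, deposits 0.
Asset purchase (from non-banks) 206 billion rupees: reserves +206B, deposits +206B.
Government spending 192 billion rupees: reserves +192B, deposits +192B.
Asset sale (to non-banks) 455 billion rupees: reserves −455B, deposits −455B.
Discount-window repayment 251 billion rupees: reserves −251B, deposits 0.
Totals: Δreserves = +167B, Δdeposits = −57B.
Δrequired reserves = 20% × −57B = −11.4B.
Δexcess reserves = Δreserves − Δrequired = +167B − (−11.4B) = +178.4 billion.

+178.4 billion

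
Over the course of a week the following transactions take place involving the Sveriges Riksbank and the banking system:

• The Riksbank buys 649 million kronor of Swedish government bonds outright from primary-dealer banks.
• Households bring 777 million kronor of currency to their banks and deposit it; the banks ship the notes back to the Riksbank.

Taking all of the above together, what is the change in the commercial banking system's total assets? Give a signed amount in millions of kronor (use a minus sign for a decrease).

+777 million

Riksbank balance sheet:
  Assets:      Securities +649M
  Liabilities: Bank reserves +1426M, Currency in circulation −777M
Commercial banking system:
  Assets:      Reserves at CB +1426M, Securities −649M
  Liabilities: Checkable deposits +777M
Change in total bank assets = +777 million.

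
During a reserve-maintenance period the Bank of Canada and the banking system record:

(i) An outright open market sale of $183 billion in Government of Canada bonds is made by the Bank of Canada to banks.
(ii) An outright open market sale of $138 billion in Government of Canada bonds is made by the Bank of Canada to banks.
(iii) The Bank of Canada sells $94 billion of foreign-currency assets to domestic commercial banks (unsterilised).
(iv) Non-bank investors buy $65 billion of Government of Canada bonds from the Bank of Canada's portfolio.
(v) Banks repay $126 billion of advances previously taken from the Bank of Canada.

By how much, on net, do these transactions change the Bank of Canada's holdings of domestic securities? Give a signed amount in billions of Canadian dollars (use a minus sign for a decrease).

OMO sale (to banks) $183 billion: securities removed from the Bank of Canada's portfolio → −$183B.
OMO sale (to banks) $138 billion: securities removed from the Bank of Canada's portfolio → −$138B.
FX sale $94 billion: the Bank of Canada's securities portfolio is untouched → 0.
Asset sale (to non-banks) $65 billion: securities removed from the Bank of Canada's portfolio → −$65B.
Discount-window repayment $126 billion: the Bank of Canada's securities portfolio is untouched → 0.
Net: −183 − 138 + 0 − 65 + 0 = -$386 billion.

-$386 billion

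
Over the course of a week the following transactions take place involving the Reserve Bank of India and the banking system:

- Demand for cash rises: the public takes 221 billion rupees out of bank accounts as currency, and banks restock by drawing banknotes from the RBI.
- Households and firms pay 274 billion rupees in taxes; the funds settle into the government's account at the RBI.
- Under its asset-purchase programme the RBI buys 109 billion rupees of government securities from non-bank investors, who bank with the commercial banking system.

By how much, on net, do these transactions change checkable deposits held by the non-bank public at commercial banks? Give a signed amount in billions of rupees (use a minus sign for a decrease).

RBI balance sheet:
  Assets:      Securities +109B
  Liabilities: Bank reserves −386B, Currency in circulation +221B, Government deposits +274B
Commercial banking system:
  Assets:      Reserves at CB −386B
  Liabilities: Checkable deposits −386B
So the change in checkable deposits held by the non-bank public at commercial banks is -386 billion.

-386 billion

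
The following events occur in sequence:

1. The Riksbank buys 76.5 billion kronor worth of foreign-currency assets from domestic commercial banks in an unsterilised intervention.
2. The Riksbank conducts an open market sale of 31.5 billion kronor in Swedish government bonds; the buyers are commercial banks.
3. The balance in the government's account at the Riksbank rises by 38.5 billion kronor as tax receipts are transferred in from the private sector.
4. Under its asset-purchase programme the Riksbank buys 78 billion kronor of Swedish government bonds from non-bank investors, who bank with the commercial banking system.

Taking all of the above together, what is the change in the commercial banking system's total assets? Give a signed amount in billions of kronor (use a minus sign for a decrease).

FX purchase 76.5 billion kronor: just an asset swap on bank balance sheets → 0.
OMO sale (to banks) 31.5 billion kronor: just an asset swap on bank balance sheets → 0.
Government account inflow 38.5 billion kronor: bank balance sheets shrink → −38.5B.
Asset purchase (from non-banks) 78 billion kronor: bank balance sheets expand → +78B.
Net: 0 + 0 − 38.5 + 78 = +39.5 billion.

+39.5 billion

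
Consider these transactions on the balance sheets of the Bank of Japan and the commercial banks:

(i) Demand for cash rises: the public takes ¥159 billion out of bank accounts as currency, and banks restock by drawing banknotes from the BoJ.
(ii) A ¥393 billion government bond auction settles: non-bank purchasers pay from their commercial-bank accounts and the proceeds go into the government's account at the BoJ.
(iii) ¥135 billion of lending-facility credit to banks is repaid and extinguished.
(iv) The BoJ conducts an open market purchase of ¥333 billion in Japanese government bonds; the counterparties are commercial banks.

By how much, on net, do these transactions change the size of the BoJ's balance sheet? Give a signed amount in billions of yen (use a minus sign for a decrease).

BoJ balance sheet:
  Assets:      Securities +¥333B, Loans to banks −¥135B
  Liabilities: Bank reserves −¥354B, Currency in circulation +¥159B, Government deposits +¥393B
Change in total BoJ assets = +¥198 billion.

+¥198 billion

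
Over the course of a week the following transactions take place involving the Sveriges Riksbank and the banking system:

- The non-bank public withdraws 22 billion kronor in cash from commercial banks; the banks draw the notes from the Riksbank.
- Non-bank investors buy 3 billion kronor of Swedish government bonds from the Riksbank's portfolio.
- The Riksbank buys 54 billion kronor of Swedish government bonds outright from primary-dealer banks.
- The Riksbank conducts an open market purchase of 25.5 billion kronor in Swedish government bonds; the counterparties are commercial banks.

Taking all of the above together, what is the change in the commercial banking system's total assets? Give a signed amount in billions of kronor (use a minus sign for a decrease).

-25 billion

Riksbank balance sheet:
  Assets:      Securities +76.5B
  Liabilities: Bank reserves +54.5B, Currency in circulation +22B
Commercial banking system:
  Assets:      Reserves at CB +54.5B, Securities −79.5B
  Liabilities: Checkable deposits −25B
Change in total bank assets = -25 billion.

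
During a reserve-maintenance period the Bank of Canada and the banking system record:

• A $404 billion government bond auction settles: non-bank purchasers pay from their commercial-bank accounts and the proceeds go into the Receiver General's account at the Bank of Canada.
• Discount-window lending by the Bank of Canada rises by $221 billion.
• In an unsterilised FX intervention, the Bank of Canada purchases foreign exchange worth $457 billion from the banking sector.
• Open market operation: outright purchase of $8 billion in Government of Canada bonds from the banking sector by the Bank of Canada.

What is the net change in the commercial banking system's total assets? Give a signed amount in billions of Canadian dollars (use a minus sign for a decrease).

-$183 billion

Government account inflow $404 billion: bank balance sheets shrink → −$404B.
Discount-window loan $221 billion: bank balance sheets expand → +$221B.
FX purchase $457 billion: just an asset swap on bank balance sheets → 0.
OMO purchase (from banks) $8 billion: just an asset swap on bank balance sheets → 0.
Net: −404 + 221 + 0 + 0 = -$183 billion.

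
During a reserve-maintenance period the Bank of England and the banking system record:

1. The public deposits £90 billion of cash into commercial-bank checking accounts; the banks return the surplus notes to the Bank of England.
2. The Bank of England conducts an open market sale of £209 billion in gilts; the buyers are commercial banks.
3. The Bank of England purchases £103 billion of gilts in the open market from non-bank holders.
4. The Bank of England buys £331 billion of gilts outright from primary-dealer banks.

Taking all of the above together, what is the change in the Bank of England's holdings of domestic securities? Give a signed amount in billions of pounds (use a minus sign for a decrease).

+£225 billion

Currency deposit £90 billion: the Bank of England's securities portfolio is untouched → 0.
OMO sale (to banks) £209 billion: securities removed from the Bank of England's portfolio → −£209B.
Asset purchase (from non-banks) £103 billion: securities added to the Bank of England's portfolio → +£103B.
OMO purchase (from banks) £331 billion: securities added to the Bank of England's portfolio → +£331B.
Net: 0 − 209 + 103 + 331 = +£225 billion.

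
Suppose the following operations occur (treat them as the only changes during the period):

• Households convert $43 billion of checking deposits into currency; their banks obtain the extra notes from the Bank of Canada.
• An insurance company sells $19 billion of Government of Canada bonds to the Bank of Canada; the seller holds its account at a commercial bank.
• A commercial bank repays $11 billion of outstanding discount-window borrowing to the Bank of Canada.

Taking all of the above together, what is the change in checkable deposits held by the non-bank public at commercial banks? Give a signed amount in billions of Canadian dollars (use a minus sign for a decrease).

Currency withdrawal $43 billion: non-bank counterparties' bank balances fall → −$43B.
Asset purchase (from non-banks) $19 billion: non-bank counterparties' bank balances rise → +$19B.
Discount-window repayment $11 billion: the counterparty is a bank, so public deposits are unchanged → 0.
Net: −43 + 19 + 0 = -$24 billion.

-$24 billion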